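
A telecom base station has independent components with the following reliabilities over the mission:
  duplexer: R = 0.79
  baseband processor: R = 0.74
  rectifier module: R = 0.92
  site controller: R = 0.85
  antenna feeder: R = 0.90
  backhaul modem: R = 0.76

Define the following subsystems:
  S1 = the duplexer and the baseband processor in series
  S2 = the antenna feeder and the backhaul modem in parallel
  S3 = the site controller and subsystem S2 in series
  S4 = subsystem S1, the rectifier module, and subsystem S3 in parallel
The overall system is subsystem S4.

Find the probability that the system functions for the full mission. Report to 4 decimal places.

0.9943

Series (duplexer and baseband processor): 0.790000 × 0.740000 = 0.584600
Parallel (antenna feeder and backhaul modem): 1 − (1 − 0.900000)(1 − 0.760000) = 0.976000
Series (site controller and [0.976000]): 0.850000 × 0.976000 = 0.829600
Parallel ([0.584600], rectifier module, and [0.829600]): 1 − (1 − 0.584600)(1 − 0.920000)(1 − 0.829600) = 0.9943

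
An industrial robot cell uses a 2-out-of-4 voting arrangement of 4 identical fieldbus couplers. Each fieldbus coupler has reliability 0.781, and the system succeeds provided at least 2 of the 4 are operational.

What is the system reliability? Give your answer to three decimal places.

R = Σ_{i=2}^{4} C(4,i) p^i (1−p)^{4−i} with p = 0.781
C(4,2)·0.781^2·0.219^2 = 0.17553
C(4,3)·0.781^3·0.219^1 = 0.41731
C(4,4)·0.781^4·0.219^0 = 0.37205
Sum = 0.965

0.965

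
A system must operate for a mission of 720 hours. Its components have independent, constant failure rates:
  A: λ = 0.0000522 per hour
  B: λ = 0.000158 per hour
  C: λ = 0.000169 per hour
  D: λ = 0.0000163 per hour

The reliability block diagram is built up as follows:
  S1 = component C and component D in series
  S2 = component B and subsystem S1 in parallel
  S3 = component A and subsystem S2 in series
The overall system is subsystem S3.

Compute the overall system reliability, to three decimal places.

R(A) = exp(−0.0000522 × 720) = 0.96311
R(B) = exp(−0.000158 × 720) = 0.89247
R(C) = exp(−0.000169 × 720) = 0.88543
R(D) = exp(−0.0000163 × 720) = 0.98833
Series (C and D): 0.88543 × 0.98833 = 0.87510
Parallel (B and [0.87510]): 1 − (1 − 0.89247)(1 − 0.87510) = 0.98657
Series (A and [0.98657]): 0.96311 × 0.98657 = 0.950

0.950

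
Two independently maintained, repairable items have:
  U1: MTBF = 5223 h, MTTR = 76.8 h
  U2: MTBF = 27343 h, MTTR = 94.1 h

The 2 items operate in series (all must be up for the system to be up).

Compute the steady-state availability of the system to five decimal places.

A(U1) = MTBF/(MTBF+MTTR) = 5223/(5223+76.8) = 0.985509
A(U2) = MTBF/(MTBF+MTTR) = 27343/(27343+94.1) = 0.996570
Series availability: 0.985509 × 0.996570 = 0.98213

0.98213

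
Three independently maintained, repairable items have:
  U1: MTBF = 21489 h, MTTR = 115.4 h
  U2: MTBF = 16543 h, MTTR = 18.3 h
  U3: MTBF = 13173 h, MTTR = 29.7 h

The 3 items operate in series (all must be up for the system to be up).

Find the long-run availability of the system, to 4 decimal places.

0.9913

A(U1) = MTBF/(MTBF+MTTR) = 21489/(21489+115.4) = 0.994658
A(U2) = MTBF/(MTBF+MTTR) = 16543/(16543+18.3) = 0.998895
A(U3) = MTBF/(MTBF+MTTR) = 13173/(13173+29.7) = 0.997750
Series availability: 0.994658 × 0.998895 × 0.997750 = 0.9913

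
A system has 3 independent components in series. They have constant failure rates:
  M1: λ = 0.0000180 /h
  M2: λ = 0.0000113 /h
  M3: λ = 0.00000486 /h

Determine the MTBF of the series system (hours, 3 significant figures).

Series of exponential components: λ_sys = Σ λ_i
λ_sys = 0.0000180 + 0.0000113 + 0.00000486 = 3.4160e-05 /h
MTBF = 1 / λ_sys = 29300 h

29300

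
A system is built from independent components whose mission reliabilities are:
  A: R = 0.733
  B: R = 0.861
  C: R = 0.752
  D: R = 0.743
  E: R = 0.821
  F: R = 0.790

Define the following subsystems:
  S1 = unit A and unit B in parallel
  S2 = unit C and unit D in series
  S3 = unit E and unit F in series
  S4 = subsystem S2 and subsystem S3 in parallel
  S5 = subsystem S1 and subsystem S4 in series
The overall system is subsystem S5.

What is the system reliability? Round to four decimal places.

Parallel (A and B): 1 − (1 − 0.733000)(1 − 0.861000) = 0.962887
Series (C and D): 0.752000 × 0.743000 = 0.558736
Series (E and F): 0.821000 × 0.790000 = 0.648590
Parallel ([0.558736] and [0.648590]): 1 − (1 − 0.558736)(1 − 0.648590) = 0.844935
Series ([0.962887] and [0.844935]): 0.962887 × 0.844935 = 0.8136

0.8136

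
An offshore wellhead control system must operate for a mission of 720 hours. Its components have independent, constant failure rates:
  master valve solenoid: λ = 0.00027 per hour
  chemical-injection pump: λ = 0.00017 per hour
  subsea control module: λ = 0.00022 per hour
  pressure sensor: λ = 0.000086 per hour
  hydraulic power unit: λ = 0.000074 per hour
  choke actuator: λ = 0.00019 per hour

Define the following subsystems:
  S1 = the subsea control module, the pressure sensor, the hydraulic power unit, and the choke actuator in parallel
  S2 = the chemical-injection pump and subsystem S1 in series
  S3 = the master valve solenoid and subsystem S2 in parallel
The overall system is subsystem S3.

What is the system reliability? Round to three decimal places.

0.980

R(master valve solenoid) = exp(−0.00027 × 720) = 0.82333
R(chemical-injection pump) = exp(−0.00017 × 720) = 0.88479
R(subsea control module) = exp(−0.00022 × 720) = 0.85351
R(pressure sensor) = exp(−0.000086 × 720) = 0.93996
R(hydraulic power unit) = exp(−0.000074 × 720) = 0.94811
R(choke actuator) = exp(−0.00019 × 720) = 0.87214
Parallel (subsea control module, pressure sensor, hydraulic power unit, and choke actuator): 1 − (1 − 0.85351)(1 − 0.93996)(1 − 0.94811)(1 − 0.87214) = 0.99994
Series (chemical-injection pump and [0.99994]): 0.88479 × 0.99994 = 0.88474
Parallel (master valve solenoid and [0.88474]): 1 − (1 − 0.82333)(1 − 0.88474) = 0.980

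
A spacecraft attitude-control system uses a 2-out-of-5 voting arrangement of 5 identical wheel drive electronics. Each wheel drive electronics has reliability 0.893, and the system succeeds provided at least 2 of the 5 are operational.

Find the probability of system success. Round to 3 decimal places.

0.999

R = Σ_{i=2}^{5} C(5,i) p^i (1−p)^{5−i} with p = 0.893
C(5,2)·0.893^2·0.107^3 = 0.00977
C(5,3)·0.893^3·0.107^2 = 0.08153
C(5,4)·0.893^4·0.107^1 = 0.34022
C(5,5)·0.893^5·0.107^0 = 0.56788
Sum = 0.999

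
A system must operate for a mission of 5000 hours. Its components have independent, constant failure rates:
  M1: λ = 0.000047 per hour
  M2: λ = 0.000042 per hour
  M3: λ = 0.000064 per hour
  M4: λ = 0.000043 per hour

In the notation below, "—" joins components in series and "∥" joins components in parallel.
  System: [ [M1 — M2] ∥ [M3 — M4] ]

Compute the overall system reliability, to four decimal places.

0.8512

R(M1) = exp(−0.000047 × 5000) = 0.790571
R(M2) = exp(−0.000042 × 5000) = 0.810584
R(M3) = exp(−0.000064 × 5000) = 0.726149
R(M4) = exp(−0.000043 × 5000) = 0.806541
Series (M1 and M2): 0.790571 × 0.810584 = 0.640824
Series (M3 and M4): 0.726149 × 0.806541 = 0.585669
Parallel ([0.640824] and [0.585669]): 1 − (1 − 0.640824)(1 − 0.585669) = 0.8512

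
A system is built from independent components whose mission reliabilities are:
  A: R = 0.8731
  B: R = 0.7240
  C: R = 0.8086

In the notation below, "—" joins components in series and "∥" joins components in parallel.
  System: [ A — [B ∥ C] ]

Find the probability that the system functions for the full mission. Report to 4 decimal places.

0.8270

Parallel (B and C): 1 − (1 − 0.724000)(1 − 0.808600) = 0.947174
Series (A and [0.947174]): 0.873100 × 0.947174 = 0.8270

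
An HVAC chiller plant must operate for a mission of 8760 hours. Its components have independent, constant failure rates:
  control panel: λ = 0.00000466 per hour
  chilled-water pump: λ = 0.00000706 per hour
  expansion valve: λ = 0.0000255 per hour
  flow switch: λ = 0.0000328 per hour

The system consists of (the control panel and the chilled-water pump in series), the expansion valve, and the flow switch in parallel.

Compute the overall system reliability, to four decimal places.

R(control panel) = exp(−0.00000466 × 8760) = 0.960000
R(chilled-water pump) = exp(−0.00000706 × 8760) = 0.940028
R(expansion valve) = exp(−0.0000255 × 8760) = 0.799811
R(flow switch) = exp(−0.0000328 × 8760) = 0.750266
Series (control panel and chilled-water pump): 0.960000 × 0.940028 = 0.902427
Parallel ([0.902427], expansion valve, and flow switch): 1 − (1 − 0.902427)(1 − 0.799811)(1 − 0.750266) = 0.9951

0.9951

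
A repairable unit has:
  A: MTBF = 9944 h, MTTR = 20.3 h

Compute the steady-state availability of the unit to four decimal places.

0.9980

A(A) = MTBF/(MTBF+MTTR) = 9944/(9944+20.3) = 0.9980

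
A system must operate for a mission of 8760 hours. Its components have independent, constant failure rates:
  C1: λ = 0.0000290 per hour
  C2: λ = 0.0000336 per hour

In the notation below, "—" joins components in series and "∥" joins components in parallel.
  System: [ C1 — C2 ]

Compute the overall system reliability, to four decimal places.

R(C1) = exp(−0.0000290 × 8760) = 0.775661
R(C2) = exp(−0.0000336 × 8760) = 0.745026
Series (C1 and C2): 0.775661 × 0.745026 = 0.5779

0.5779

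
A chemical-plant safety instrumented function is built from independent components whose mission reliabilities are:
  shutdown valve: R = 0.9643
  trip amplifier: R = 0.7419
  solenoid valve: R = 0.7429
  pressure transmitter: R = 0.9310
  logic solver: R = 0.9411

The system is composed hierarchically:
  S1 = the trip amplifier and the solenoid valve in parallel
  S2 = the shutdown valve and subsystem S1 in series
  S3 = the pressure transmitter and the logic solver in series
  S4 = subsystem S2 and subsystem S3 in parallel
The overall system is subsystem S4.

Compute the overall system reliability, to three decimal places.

Parallel (trip amplifier and solenoid valve): 1 − (1 − 0.74190)(1 − 0.74290) = 0.93364
Series (shutdown valve and [0.93364]): 0.96430 × 0.93364 = 0.90031
Series (pressure transmitter and logic solver): 0.93100 × 0.94110 = 0.87616
Parallel ([0.90031] and [0.87616]): 1 − (1 − 0.90031)(1 − 0.87616) = 0.988

0.988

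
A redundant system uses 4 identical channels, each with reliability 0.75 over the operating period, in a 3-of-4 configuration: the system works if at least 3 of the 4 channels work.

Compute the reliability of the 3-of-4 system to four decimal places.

R = Σ_{i=3}^{4} C(4,i) p^i (1−p)^{4−i} with p = 0.75
C(4,3)·0.75^3·0.25^1 = 0.421875
C(4,4)·0.75^4·0.25^0 = 0.316406
Sum = 0.7383

0.7383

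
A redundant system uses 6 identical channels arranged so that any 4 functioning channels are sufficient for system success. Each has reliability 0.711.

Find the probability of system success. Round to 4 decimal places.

0.7644

R = Σ_{i=4}^{6} C(6,i) p^i (1−p)^{6−i} with p = 0.711
C(6,4)·0.711^4·0.289^2 = 0.320159
C(6,5)·0.711^5·0.289^1 = 0.315063
C(6,6)·0.711^6·0.289^0 = 0.129187
Sum = 0.7644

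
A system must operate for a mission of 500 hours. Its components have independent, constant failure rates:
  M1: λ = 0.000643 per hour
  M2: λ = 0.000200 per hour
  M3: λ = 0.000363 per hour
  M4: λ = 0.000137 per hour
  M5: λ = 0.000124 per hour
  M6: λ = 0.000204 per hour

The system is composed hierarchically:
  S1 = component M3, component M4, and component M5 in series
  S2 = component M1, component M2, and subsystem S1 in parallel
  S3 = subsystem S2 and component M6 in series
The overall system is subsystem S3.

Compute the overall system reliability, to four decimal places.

R(M1) = exp(−0.000643 × 500) = 0.725061
R(M2) = exp(−0.000200 × 500) = 0.904837
R(M3) = exp(−0.000363 × 500) = 0.834018
R(M4) = exp(−0.000137 × 500) = 0.933793
R(M5) = exp(−0.000124 × 500) = 0.939883
R(M6) = exp(−0.000204 × 500) = 0.903030
Series (M3, M4, and M5): 0.834018 × 0.933793 × 0.939883 = 0.731981
Parallel (M1, M2, and [0.731981]): 1 − (1 − 0.725061)(1 − 0.904837)(1 − 0.731981) = 0.992988
Series ([0.992988] and M6): 0.992988 × 0.903030 = 0.8967

0.8967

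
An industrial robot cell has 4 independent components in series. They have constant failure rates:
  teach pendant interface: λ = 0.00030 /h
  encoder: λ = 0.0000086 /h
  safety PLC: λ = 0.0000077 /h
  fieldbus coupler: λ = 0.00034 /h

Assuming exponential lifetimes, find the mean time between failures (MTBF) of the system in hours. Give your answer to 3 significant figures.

1520

Series of exponential components: λ_sys = Σ λ_i
λ_sys = 0.00030 + 0.0000086 + 0.0000077 + 0.00034 = 6.5630e-04 /h
MTBF = 1 / λ_sys = 1520 h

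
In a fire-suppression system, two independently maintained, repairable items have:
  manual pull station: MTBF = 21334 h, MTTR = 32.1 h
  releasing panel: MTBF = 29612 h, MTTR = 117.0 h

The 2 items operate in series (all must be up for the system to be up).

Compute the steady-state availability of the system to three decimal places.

0.995

A(manual pull station) = MTBF/(MTBF+MTTR) = 21334/(21334+32.1) = 0.998498
A(releasing panel) = MTBF/(MTBF+MTTR) = 29612/(29612+117.0) = 0.996064
Series availability: 0.998498 × 0.996064 = 0.995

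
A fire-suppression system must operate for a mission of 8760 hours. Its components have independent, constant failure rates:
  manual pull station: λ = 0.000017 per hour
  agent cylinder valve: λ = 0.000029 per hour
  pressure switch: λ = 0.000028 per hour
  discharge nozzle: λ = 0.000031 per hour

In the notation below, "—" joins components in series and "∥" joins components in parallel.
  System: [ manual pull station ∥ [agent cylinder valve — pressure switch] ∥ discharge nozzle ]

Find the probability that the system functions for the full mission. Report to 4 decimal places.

R(manual pull station) = exp(−0.000017 × 8760) = 0.861638
R(agent cylinder valve) = exp(−0.000029 × 8760) = 0.775661
R(pressure switch) = exp(−0.000028 × 8760) = 0.782485
R(discharge nozzle) = exp(−0.000031 × 8760) = 0.762190
Series (agent cylinder valve and pressure switch): 0.775661 × 0.782485 = 0.606943
Parallel (manual pull station, [0.606943], and discharge nozzle): 1 − (1 − 0.861638)(1 − 0.606943)(1 − 0.762190) = 0.9871

0.9871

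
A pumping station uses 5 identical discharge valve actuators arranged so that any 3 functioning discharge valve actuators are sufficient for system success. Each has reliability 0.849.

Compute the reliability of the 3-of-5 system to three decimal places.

R = Σ_{i=3}^{5} C(5,i) p^i (1−p)^{5−i} with p = 0.849
C(5,3)·0.849^3·0.151^2 = 0.13953
C(5,4)·0.849^4·0.151^1 = 0.39226
C(5,5)·0.849^5·0.151^0 = 0.44110
Sum = 0.973

0.973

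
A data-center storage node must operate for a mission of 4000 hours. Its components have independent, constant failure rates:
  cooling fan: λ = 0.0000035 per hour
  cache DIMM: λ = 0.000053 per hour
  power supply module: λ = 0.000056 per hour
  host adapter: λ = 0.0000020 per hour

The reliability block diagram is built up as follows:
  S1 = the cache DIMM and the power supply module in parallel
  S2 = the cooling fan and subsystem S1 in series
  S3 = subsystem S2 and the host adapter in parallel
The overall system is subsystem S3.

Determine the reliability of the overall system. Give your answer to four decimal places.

R(cooling fan) = exp(−0.0000035 × 4000) = 0.986098
R(cache DIMM) = exp(−0.000053 × 4000) = 0.808965
R(power supply module) = exp(−0.000056 × 4000) = 0.799315
R(host adapter) = exp(−0.0000020 × 4000) = 0.992032
Parallel (cache DIMM and power supply module): 1 − (1 − 0.808965)(1 − 0.799315) = 0.961662
Series (cooling fan and [0.961662]): 0.986098 × 0.961662 = 0.948293
Parallel ([0.948293] and host adapter): 1 − (1 − 0.948293)(1 − 0.992032) = 0.9996

0.9996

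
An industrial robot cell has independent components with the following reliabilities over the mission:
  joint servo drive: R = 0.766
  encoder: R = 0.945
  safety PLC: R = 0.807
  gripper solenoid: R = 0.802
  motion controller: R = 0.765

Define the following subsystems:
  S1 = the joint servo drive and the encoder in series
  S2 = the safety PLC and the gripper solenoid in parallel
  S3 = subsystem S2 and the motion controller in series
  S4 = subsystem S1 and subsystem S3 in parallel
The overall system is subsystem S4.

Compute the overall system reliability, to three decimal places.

0.927

Series (joint servo drive and encoder): 0.76600 × 0.94500 = 0.72387
Parallel (safety PLC and gripper solenoid): 1 − (1 − 0.80700)(1 − 0.80200) = 0.96179
Series ([0.96179] and motion controller): 0.96179 × 0.76500 = 0.73577
Parallel ([0.72387] and [0.73577]): 1 − (1 − 0.72387)(1 − 0.73577) = 0.927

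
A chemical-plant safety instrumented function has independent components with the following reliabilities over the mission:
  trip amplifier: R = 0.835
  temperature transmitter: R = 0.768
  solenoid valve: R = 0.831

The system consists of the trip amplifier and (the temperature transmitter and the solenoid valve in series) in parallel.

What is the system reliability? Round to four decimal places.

Series (temperature transmitter and solenoid valve): 0.768000 × 0.831000 = 0.638208
Parallel (trip amplifier and [0.638208]): 1 − (1 − 0.835000)(1 − 0.638208) = 0.9403

0.9403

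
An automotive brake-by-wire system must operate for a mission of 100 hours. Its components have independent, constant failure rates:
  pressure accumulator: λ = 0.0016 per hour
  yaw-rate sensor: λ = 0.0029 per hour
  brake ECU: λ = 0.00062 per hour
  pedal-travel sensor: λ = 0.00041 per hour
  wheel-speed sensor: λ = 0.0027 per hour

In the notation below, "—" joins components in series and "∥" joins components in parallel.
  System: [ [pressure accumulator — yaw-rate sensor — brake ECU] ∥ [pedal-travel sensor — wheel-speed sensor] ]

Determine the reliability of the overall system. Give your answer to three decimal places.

R(pressure accumulator) = exp(−0.0016 × 100) = 0.85214
R(yaw-rate sensor) = exp(−0.0029 × 100) = 0.74826
R(brake ECU) = exp(−0.00062 × 100) = 0.93988
R(pedal-travel sensor) = exp(−0.00041 × 100) = 0.95983
R(wheel-speed sensor) = exp(−0.0027 × 100) = 0.76338
Series (pressure accumulator, yaw-rate sensor, and brake ECU): 0.85214 × 0.74826 × 0.93988 = 0.59929
Series (pedal-travel sensor and wheel-speed sensor): 0.95983 × 0.76338 = 0.73272
Parallel ([0.59929] and [0.73272]): 1 − (1 − 0.59929)(1 − 0.73272) = 0.893

0.893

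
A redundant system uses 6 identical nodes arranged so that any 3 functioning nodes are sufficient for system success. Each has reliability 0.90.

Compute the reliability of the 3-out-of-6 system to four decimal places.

0.9987

R = Σ_{i=3}^{6} C(6,i) p^i (1−p)^{6−i} with p = 0.90
C(6,3)·0.90^3·0.10^3 = 0.014580
C(6,4)·0.90^4·0.10^2 = 0.098415
C(6,5)·0.90^5·0.10^1 = 0.354294
C(6,6)·0.90^6·0.10^0 = 0.531441
Sum = 0.9987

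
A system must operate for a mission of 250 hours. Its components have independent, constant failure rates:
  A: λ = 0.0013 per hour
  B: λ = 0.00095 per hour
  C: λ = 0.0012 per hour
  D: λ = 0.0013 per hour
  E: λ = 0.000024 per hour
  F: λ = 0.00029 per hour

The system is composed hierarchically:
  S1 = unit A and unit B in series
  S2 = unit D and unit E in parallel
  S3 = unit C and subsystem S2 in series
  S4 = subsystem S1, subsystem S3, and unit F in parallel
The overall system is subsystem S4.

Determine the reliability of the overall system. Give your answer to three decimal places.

R(A) = exp(−0.0013 × 250) = 0.72253
R(B) = exp(−0.00095 × 250) = 0.78860
R(C) = exp(−0.0012 × 250) = 0.74082
R(D) = exp(−0.0013 × 250) = 0.72253
R(E) = exp(−0.000024 × 250) = 0.99402
R(F) = exp(−0.00029 × 250) = 0.93007
Series (A and B): 0.72253 × 0.78860 = 0.56979
Parallel (D and E): 1 − (1 − 0.72253)(1 − 0.99402) = 0.99834
Series (C and [0.99834]): 0.74082 × 0.99834 = 0.73959
Parallel ([0.56979], [0.73959], and F): 1 − (1 − 0.56979)(1 − 0.73959)(1 − 0.93007) = 0.992

0.992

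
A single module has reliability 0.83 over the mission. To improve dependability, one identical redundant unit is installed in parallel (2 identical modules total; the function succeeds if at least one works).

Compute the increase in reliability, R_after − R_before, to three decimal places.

R_before = 0.83
R_after = 1 − (1 − 0.83)^2 = 0.971
ΔR = 0.971 − 0.83 = 0.141

0.141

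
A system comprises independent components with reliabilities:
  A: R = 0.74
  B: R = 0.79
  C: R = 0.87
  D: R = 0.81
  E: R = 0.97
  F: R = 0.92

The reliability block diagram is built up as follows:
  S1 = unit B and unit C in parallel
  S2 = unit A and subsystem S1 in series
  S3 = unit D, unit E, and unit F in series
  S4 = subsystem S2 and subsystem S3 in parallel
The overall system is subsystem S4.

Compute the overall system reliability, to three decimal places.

Parallel (B and C): 1 − (1 − 0.79000)(1 − 0.87000) = 0.97270
Series (A and [0.97270]): 0.74000 × 0.97270 = 0.71980
Series (D, E, and F): 0.81000 × 0.97000 × 0.92000 = 0.72284
Parallel ([0.71980] and [0.72284]): 1 − (1 − 0.71980)(1 − 0.72284) = 0.922

0.922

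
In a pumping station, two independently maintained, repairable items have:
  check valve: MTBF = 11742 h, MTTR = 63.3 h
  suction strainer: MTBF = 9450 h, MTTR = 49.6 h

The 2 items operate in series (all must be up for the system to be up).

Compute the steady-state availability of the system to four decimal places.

A(check valve) = MTBF/(MTBF+MTTR) = 11742/(11742+63.3) = 0.994638
A(suction strainer) = MTBF/(MTBF+MTTR) = 9450/(9450+49.6) = 0.994779
Series availability: 0.994638 × 0.994779 = 0.9894

0.9894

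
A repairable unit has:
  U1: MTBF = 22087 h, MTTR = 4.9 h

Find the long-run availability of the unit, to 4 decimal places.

A(U1) = MTBF/(MTBF+MTTR) = 22087/(22087+4.9) = 0.9998

0.9998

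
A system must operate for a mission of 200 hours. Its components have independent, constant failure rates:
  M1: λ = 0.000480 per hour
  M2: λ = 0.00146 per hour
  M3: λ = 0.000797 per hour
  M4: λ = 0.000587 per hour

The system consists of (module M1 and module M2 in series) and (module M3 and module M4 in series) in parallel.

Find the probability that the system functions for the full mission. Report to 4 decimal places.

0.9222

R(M1) = exp(−0.000480 × 200) = 0.908464
R(M2) = exp(−0.00146 × 200) = 0.746769
R(M3) = exp(−0.000797 × 200) = 0.852655
R(M4) = exp(−0.000587 × 200) = 0.889229
Series (M1 and M2): 0.908464 × 0.746769 = 0.678413
Series (M3 and M4): 0.852655 × 0.889229 = 0.758206
Parallel ([0.678413] and [0.758206]): 1 − (1 − 0.678413)(1 − 0.758206) = 0.9222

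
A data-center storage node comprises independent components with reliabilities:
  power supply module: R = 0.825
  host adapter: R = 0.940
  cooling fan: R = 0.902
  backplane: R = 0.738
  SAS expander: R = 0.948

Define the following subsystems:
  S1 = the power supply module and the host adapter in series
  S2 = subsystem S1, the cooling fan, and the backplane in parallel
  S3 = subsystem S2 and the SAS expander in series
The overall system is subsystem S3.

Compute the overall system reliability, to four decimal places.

0.9425

Series (power supply module and host adapter): 0.825000 × 0.940000 = 0.775500
Parallel ([0.775500], cooling fan, and backplane): 1 − (1 − 0.775500)(1 − 0.902000)(1 − 0.738000) = 0.994236
Series ([0.994236] and SAS expander): 0.994236 × 0.948000 = 0.9425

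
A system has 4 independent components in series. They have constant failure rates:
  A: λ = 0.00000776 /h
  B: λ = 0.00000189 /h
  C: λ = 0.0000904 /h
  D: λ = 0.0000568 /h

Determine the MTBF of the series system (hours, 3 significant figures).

6380

Series of exponential components: λ_sys = Σ λ_i
λ_sys = 0.00000776 + 0.00000189 + 0.0000904 + 0.0000568 = 1.5685e-04 /h
MTBF = 1 / λ_sys = 6380 h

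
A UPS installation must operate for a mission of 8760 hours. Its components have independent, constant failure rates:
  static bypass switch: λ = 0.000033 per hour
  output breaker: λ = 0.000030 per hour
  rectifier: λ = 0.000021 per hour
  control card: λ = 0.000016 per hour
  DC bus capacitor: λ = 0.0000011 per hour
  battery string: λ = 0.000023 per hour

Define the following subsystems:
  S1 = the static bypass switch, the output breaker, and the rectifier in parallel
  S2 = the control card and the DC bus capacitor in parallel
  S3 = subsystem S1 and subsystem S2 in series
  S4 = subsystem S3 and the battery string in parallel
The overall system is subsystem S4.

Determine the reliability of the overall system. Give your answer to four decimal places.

0.9980

R(static bypass switch) = exp(−0.000033 × 8760) = 0.748952
R(output breaker) = exp(−0.000030 × 8760) = 0.768896
R(rectifier) = exp(−0.000021 × 8760) = 0.831969
R(control card) = exp(−0.000016 × 8760) = 0.869219
R(DC bus capacitor) = exp(−0.0000011 × 8760) = 0.990410
R(battery string) = exp(−0.000023 × 8760) = 0.817520
Parallel (static bypass switch, output breaker, and rectifier): 1 − (1 − 0.748952)(1 − 0.768896)(1 − 0.831969) = 0.990251
Parallel (control card and DC bus capacitor): 1 − (1 − 0.869219)(1 − 0.990410) = 0.998746
Series ([0.990251] and [0.998746]): 0.990251 × 0.998746 = 0.989009
Parallel ([0.989009] and battery string): 1 − (1 − 0.989009)(1 − 0.817520) = 0.9980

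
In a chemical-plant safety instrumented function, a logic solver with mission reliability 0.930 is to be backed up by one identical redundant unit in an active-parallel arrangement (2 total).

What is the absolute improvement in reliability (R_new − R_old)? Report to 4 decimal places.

0.0651

R_before = 0.930
R_after = 1 − (1 − 0.930)^2 = 0.9951
ΔR = 0.9951 − 0.930 = 0.0651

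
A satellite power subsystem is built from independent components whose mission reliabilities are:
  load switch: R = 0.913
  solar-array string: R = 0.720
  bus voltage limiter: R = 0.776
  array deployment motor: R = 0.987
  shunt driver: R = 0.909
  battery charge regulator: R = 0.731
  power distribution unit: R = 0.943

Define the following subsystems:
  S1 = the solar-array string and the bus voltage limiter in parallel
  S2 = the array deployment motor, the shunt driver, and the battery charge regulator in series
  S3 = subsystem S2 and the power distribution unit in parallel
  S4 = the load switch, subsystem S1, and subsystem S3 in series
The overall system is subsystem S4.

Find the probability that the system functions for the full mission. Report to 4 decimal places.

0.8389

Parallel (solar-array string and bus voltage limiter): 1 − (1 − 0.720000)(1 − 0.776000) = 0.937280
Series (array deployment motor, shunt driver, and battery charge regulator): 0.987000 × 0.909000 × 0.731000 = 0.655841
Parallel ([0.655841] and power distribution unit): 1 − (1 − 0.655841)(1 − 0.943000) = 0.980383
Series (load switch, [0.937280], and [0.980383]): 0.913000 × 0.937280 × 0.980383 = 0.8389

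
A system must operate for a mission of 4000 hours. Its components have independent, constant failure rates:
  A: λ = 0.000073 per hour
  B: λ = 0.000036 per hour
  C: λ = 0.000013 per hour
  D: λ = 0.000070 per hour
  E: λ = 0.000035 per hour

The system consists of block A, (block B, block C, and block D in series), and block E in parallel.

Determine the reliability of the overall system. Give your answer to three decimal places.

R(A) = exp(−0.000073 × 4000) = 0.74677
R(B) = exp(−0.000036 × 4000) = 0.86589
R(C) = exp(−0.000013 × 4000) = 0.94933
R(D) = exp(−0.000070 × 4000) = 0.75578
R(E) = exp(−0.000035 × 4000) = 0.86936
Series (B, C, and D): 0.86589 × 0.94933 × 0.75578 = 0.62126
Parallel (A, [0.62126], and E): 1 − (1 − 0.74677)(1 − 0.62126)(1 − 0.86936) = 0.987

0.987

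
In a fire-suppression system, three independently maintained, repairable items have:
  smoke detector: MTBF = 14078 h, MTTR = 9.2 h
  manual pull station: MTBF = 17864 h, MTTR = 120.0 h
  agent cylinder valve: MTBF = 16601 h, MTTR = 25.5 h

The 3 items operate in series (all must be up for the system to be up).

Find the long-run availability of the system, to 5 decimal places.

A(smoke detector) = MTBF/(MTBF+MTTR) = 14078/(14078+9.2) = 0.999347
A(manual pull station) = MTBF/(MTBF+MTTR) = 17864/(17864+120.0) = 0.993327
A(agent cylinder valve) = MTBF/(MTBF+MTTR) = 16601/(16601+25.5) = 0.998466
Series availability: 0.999347 × 0.993327 × 0.998466 = 0.99116

0.99116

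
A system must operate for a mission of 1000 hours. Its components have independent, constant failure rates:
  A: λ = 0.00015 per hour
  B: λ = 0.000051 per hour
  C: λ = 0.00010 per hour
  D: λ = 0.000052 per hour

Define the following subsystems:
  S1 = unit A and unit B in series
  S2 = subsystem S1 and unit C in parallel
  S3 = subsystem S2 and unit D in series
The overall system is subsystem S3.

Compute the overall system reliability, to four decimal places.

R(A) = exp(−0.00015 × 1000) = 0.860708
R(B) = exp(−0.000051 × 1000) = 0.950279
R(C) = exp(−0.00010 × 1000) = 0.904837
R(D) = exp(−0.000052 × 1000) = 0.949329
Series (A and B): 0.860708 × 0.950279 = 0.817913
Parallel ([0.817913] and C): 1 − (1 − 0.817913)(1 − 0.904837) = 0.982672
Series ([0.982672] and D): 0.982672 × 0.949329 = 0.9329

0.9329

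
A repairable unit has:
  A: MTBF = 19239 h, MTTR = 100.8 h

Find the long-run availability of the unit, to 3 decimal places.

0.995

A(A) = MTBF/(MTBF+MTTR) = 19239/(19239+100.8) = 0.995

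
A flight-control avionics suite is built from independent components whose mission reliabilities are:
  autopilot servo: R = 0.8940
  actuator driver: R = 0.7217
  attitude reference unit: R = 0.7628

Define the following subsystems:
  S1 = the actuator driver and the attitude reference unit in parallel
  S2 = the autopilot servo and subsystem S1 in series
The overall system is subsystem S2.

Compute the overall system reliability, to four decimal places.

0.8350

Parallel (actuator driver and attitude reference unit): 1 − (1 − 0.721700)(1 − 0.762800) = 0.933987
Series (autopilot servo and [0.933987]): 0.894000 × 0.933987 = 0.8350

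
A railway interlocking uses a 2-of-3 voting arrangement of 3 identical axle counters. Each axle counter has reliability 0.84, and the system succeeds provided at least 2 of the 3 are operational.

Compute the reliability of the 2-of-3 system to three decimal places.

0.931

R = Σ_{i=2}^{3} C(3,i) p^i (1−p)^{3−i} with p = 0.84
C(3,2)·0.84^2·0.16^1 = 0.33869
C(3,3)·0.84^3·0.16^0 = 0.59270
Sum = 0.931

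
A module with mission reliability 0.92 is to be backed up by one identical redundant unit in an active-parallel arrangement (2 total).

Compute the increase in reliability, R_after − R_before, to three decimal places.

R_before = 0.92
R_after = 1 − (1 − 0.92)^2 = 0.994
ΔR = 0.994 − 0.92 = 0.074

0.074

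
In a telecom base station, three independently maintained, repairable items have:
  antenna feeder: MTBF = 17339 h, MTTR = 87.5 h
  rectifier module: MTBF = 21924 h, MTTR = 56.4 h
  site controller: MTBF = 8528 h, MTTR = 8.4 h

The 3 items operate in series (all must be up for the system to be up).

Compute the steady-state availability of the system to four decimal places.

A(antenna feeder) = MTBF/(MTBF+MTTR) = 17339/(17339+87.5) = 0.994979
A(rectifier module) = MTBF/(MTBF+MTTR) = 21924/(21924+56.4) = 0.997434
A(site controller) = MTBF/(MTBF+MTTR) = 8528/(8528+8.4) = 0.999016
Series availability: 0.994979 × 0.997434 × 0.999016 = 0.9914

0.9914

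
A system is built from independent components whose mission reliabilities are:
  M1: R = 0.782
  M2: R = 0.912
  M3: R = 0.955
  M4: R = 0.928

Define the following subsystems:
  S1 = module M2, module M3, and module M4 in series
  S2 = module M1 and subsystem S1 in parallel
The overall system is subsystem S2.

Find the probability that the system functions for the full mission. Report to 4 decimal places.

Series (M2, M3, and M4): 0.912000 × 0.955000 × 0.928000 = 0.808251
Parallel (M1 and [0.808251]): 1 − (1 − 0.782000)(1 − 0.808251) = 0.9582

0.9582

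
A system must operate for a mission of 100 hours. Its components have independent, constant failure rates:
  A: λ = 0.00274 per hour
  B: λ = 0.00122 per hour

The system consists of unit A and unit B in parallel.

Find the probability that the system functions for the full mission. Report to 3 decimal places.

R(A) = exp(−0.00274 × 100) = 0.76033
R(B) = exp(−0.00122 × 100) = 0.88515
Parallel (A and B): 1 − (1 − 0.76033)(1 − 0.88515) = 0.972

0.972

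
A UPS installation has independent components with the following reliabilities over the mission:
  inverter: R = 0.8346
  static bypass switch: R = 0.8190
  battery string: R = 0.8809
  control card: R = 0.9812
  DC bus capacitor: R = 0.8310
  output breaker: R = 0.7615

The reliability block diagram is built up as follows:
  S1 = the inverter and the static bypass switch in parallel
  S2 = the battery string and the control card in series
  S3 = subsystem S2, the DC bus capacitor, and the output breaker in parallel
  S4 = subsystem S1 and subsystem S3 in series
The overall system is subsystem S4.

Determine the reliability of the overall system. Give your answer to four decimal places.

Parallel (inverter and static bypass switch): 1 − (1 − 0.834600)(1 − 0.819000) = 0.970063
Series (battery string and control card): 0.880900 × 0.981200 = 0.864339
Parallel ([0.864339], DC bus capacitor, and output breaker): 1 − (1 − 0.864339)(1 − 0.831000)(1 − 0.761500) = 0.994532
Series ([0.970063] and [0.994532]): 0.970063 × 0.994532 = 0.9648

0.9648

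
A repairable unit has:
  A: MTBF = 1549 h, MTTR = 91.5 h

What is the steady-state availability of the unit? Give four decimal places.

0.9442

A(A) = MTBF/(MTBF+MTTR) = 1549/(1549+91.5) = 0.9442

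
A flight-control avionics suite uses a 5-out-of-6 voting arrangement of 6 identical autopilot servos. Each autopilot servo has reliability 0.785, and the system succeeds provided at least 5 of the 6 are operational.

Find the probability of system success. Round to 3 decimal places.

0.619

R = Σ_{i=5}^{6} C(6,i) p^i (1−p)^{6−i} with p = 0.785
C(6,5)·0.785^5·0.215^1 = 0.38454
C(6,6)·0.785^6·0.215^0 = 0.23400
Sum = 0.619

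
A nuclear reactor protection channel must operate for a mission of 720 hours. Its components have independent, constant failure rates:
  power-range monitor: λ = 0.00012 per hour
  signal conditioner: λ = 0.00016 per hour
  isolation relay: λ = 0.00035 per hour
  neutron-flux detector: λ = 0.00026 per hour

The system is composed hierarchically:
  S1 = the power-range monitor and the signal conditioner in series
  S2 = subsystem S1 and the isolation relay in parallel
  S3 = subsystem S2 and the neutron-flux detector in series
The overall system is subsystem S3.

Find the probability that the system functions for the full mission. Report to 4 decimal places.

0.7956

R(power-range monitor) = exp(−0.00012 × 720) = 0.917227
R(signal conditioner) = exp(−0.00016 × 720) = 0.891188
R(isolation relay) = exp(−0.00035 × 720) = 0.777245
R(neutron-flux detector) = exp(−0.00026 × 720) = 0.829278
Series (power-range monitor and signal conditioner): 0.917227 × 0.891188 = 0.817422
Parallel ([0.817422] and isolation relay): 1 − (1 − 0.817422)(1 − 0.777245) = 0.959330
Series ([0.959330] and neutron-flux detector): 0.959330 × 0.829278 = 0.7956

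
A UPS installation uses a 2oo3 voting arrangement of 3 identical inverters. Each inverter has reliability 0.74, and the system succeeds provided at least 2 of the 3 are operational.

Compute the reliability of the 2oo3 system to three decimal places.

R = Σ_{i=2}^{3} C(3,i) p^i (1−p)^{3−i} with p = 0.74
C(3,2)·0.74^2·0.26^1 = 0.42713
C(3,3)·0.74^3·0.26^0 = 0.40522
Sum = 0.832

0.832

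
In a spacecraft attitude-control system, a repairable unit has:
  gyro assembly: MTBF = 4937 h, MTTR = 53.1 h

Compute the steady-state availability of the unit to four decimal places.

A(gyro assembly) = MTBF/(MTBF+MTTR) = 4937/(4937+53.1) = 0.9894

0.9894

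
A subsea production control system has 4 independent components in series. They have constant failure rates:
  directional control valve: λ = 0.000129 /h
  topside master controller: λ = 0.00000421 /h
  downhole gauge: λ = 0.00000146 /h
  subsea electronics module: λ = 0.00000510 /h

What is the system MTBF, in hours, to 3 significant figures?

Series of exponential components: λ_sys = Σ λ_i
λ_sys = 0.000129 + 0.00000421 + 0.00000146 + 0.00000510 = 1.3977e-04 /h
MTBF = 1 / λ_sys = 7150 h

7150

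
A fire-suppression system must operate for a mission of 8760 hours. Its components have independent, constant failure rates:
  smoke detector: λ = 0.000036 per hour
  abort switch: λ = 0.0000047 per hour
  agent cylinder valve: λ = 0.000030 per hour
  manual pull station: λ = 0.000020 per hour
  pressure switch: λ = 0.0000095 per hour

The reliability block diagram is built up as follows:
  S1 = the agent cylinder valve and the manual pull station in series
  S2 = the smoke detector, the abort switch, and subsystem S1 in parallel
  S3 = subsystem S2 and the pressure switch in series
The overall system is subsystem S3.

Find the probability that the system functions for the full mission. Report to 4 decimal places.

0.9166

R(smoke detector) = exp(−0.000036 × 8760) = 0.729526
R(abort switch) = exp(−0.0000047 × 8760) = 0.959664
R(agent cylinder valve) = exp(−0.000030 × 8760) = 0.768896
R(manual pull station) = exp(−0.000020 × 8760) = 0.839289
R(pressure switch) = exp(−0.0000095 × 8760) = 0.920149
Series (agent cylinder valve and manual pull station): 0.768896 × 0.839289 = 0.645326
Parallel (smoke detector, abort switch, and [0.645326]): 1 − (1 − 0.729526)(1 − 0.959664)(1 − 0.645326) = 0.996131
Series ([0.996131] and pressure switch): 0.996131 × 0.920149 = 0.9166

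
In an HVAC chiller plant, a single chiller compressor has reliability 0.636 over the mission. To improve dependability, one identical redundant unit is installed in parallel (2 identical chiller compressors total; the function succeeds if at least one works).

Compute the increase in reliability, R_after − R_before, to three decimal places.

R_before = 0.636
R_after = 1 − (1 − 0.636)^2 = 0.868
ΔR = 0.868 − 0.636 = 0.232

0.232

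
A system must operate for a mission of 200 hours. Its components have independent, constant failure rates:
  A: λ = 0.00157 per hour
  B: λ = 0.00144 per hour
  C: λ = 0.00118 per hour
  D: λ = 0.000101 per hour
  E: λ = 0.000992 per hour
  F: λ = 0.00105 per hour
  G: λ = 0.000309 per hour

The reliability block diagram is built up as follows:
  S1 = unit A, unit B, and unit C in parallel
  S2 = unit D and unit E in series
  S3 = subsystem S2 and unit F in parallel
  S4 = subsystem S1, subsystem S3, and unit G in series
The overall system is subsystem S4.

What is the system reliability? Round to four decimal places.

0.8923

R(A) = exp(−0.00157 × 200) = 0.730519
R(B) = exp(−0.00144 × 200) = 0.749762
R(C) = exp(−0.00118 × 200) = 0.789781
R(D) = exp(−0.000101 × 200) = 0.980003
R(E) = exp(−0.000992 × 200) = 0.820042
R(F) = exp(−0.00105 × 200) = 0.810584
R(G) = exp(−0.000309 × 200) = 0.940071
Parallel (A, B, and C): 1 − (1 − 0.730519)(1 − 0.749762)(1 − 0.789781) = 0.985824
Series (D and E): 0.980003 × 0.820042 = 0.803644
Parallel ([0.803644] and F): 1 − (1 − 0.803644)(1 − 0.810584) = 0.962807
Series ([0.985824], [0.962807], and G): 0.985824 × 0.962807 × 0.940071 = 0.8923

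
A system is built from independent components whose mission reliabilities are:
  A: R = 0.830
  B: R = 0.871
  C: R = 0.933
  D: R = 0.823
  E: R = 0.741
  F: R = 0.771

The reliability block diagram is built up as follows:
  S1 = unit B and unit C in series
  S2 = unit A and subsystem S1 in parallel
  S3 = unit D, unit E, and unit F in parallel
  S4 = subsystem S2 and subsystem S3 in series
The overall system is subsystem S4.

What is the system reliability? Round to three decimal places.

0.958

Series (B and C): 0.87100 × 0.93300 = 0.81264
Parallel (A and [0.81264]): 1 − (1 − 0.83000)(1 − 0.81264) = 0.96815
Parallel (D, E, and F): 1 − (1 − 0.82300)(1 − 0.74100)(1 − 0.77100) = 0.98950
Series ([0.96815] and [0.98950]): 0.96815 × 0.98950 = 0.958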